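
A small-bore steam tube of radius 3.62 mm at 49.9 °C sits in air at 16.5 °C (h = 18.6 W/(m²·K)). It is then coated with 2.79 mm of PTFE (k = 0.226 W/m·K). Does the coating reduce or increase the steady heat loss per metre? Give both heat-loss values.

increases: 14.1 → 19.2 W/m

Critical radius for a cylinder: r_cr = k/h = 0.0122 m = 1.22 cm.
Outer radius after coating: r₂ = 0.00362 + 0.00279 = 0.00641 m.
Since r₁ < r_cr and r₂ ≤ r_cr, the coating moves toward the maximum at r_cr — heat loss rises.
Bare: R = 1/(2πr₁h) = 2.364 m·K/W; Q = 33.4/2.364 = 14.1 W/m.
Coated: R = R_cond + R_conv = 1.737 m·K/W; Q = 33.4/1.737 = 19.2 W/m.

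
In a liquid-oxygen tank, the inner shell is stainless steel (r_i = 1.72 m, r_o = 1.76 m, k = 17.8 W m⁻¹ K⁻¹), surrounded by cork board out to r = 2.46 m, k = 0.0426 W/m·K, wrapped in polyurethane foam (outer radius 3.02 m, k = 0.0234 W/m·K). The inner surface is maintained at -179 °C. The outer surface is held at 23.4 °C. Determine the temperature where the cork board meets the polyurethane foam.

T = -69.5 °C

Resistance network (inner→outer):
  R_stainless steel = (1/1.72 − 1/1.76)/(4πk) = 0.01321/(4π·17.8) = 5.907×10^-5 K/W
  R_cork board = (1/1.76 − 1/2.46)/(4πk) = 0.1617/(4π·0.0426) = 0.3020 K/W
  R_polyurethane foam = (1/2.46 − 1/3.02)/(4πk) = 0.07538/(4π·0.0234) = 0.2563 K/W
ΣR = 5.907×10^-5 + 0.3020 + 0.2563 = 0.5584 K/W
Q = ΔT/ΣR = (-179 °C − 23.4 °C)/0.5584 = -362.5 W
From the inner boundary to the cork board/polyurethane foam interface, ΣR_partial = 0.3021 K/W.
T_interface = T_in − Q·ΣR_partial = -179 °C − (-362.5)(0.3021) = -69.5 °C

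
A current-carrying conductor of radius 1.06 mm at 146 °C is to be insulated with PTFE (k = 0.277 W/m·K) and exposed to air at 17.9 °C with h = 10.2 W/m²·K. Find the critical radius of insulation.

r_cr = 2.72 cm

For a cylinder, r_cr = k_ins/h = 0.277/10.2 = 0.0272 m = 2.72 cm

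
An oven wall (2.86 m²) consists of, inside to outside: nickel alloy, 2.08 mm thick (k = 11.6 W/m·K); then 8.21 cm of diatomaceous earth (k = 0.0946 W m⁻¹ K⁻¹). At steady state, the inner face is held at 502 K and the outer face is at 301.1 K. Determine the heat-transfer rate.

Treat each layer as a resistance in series:
  R_nickel alloy = L/(kA) = 0.00208/(11.6·2.86) = 6.270×10^-5 K/W
  R_diatomaceous earth = L/(kA) = 0.0821/(0.0946·2.86) = 0.3034 K/W
ΣR = 6.270×10^-5 + 0.3034 = 0.3035 K/W
Q = ΔT/ΣR = (502 K − 301.1 K)/0.3035 = 662 W

Q = 662 W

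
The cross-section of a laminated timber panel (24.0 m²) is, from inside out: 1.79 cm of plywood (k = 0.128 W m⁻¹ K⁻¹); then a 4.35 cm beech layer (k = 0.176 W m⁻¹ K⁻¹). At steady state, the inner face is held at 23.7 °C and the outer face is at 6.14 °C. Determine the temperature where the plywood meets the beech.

Resistance network (inner→outer):
  R_plywood = L/(kA) = 0.0179/(0.128·24.0) = 0.005827 K/W
  R_beech = L/(kA) = 0.0435/(0.176·24.0) = 0.01030 K/W
ΣR = 0.005827 + 0.01030 = 0.01613 K/W
Q = ΔT/ΣR = (23.7 °C − 6.14 °C)/0.01613 = 1089 W
From the inner boundary to the plywood/beech interface, ΣR_partial = 0.005827 K/W.
T_interface = T_in − Q·ΣR_partial = 23.7 °C − (1089)(0.005827) = 17.4 °C

T = 17.4 °C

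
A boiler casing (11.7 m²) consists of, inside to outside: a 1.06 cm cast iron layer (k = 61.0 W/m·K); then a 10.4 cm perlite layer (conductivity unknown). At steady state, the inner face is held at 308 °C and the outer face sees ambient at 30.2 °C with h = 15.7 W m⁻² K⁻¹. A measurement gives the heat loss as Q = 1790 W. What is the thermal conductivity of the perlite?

k = 0.0594 W/m·K

ΣR = ΔT/Q = |308 − 30.2|/1790 = 0.1552 K/W
Known resistances:
  R_cast iron = L/(kA) = 0.0106/(61.0·11.7) = 1.485×10^-5 K/W
  R_conv,out = 1/(hA) = 1/(15.7·11.7) = 0.005444 K/W
R_perlite = ΣR − ΣR_known = 0.1552 − 0.005459 = 0.1497 K/W
L/(kA) = 0.1497 ⇒ k = 0.104/(0.1497·11.7) = 0.0594 W/m·K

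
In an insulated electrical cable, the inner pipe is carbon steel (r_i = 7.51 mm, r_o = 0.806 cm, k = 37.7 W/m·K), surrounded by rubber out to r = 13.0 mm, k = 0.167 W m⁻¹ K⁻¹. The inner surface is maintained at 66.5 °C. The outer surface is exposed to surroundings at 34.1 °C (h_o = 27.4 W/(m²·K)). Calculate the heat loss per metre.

Q' = 35.9 W/m

Series thermal resistances, inner to outer:
  R'_carbon steel = ln(0.00806/0.00751)/(2πk) = 0.07068/(2π·37.7) = 2.984×10^-4 m·K/W
  R'_rubber = ln(0.0130/0.00806)/(2πk) = 0.4780/(2π·0.167) = 0.4556 m·K/W
  R'_conv,out = 1/(2πr h) = 1/(2π·0.0130·27.4) = 0.4468 m·K/W
ΣR = 2.984×10^-4 + 0.4556 + 0.4468 = 0.9027 m·K/W
Q' = ΔT/ΣR = (66.5 °C − 34.1 °C)/0.9027 = 35.9 W/m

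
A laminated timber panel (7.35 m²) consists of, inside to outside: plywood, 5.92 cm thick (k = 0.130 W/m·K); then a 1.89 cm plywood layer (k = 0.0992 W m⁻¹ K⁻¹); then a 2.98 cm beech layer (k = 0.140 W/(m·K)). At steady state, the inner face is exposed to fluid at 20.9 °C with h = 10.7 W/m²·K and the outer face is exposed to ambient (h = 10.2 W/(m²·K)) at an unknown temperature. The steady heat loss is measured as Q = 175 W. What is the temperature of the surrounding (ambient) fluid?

T_out = -4.11 °C

Series resistances:
  R_conv,in = 1/(hA) = 1/(10.7·7.35) = 0.01272 K/W
  R_plywood = L/(kA) = 0.0592/(0.130·7.35) = 0.06196 K/W
  R_plywood = L/(kA) = 0.0189/(0.0992·7.35) = 0.02592 K/W
  R_beech = L/(kA) = 0.0298/(0.140·7.35) = 0.02896 K/W
  R_conv,out = 1/(hA) = 1/(10.2·7.35) = 0.01334 K/W
ΣR = 0.1429 K/W
ΔT = Q·ΣR = 175 × 0.1429 = 25.01 K
Heat flows outward, so T_out = T_in − ΔT = 20.9 − 25.01 = -4.11 °C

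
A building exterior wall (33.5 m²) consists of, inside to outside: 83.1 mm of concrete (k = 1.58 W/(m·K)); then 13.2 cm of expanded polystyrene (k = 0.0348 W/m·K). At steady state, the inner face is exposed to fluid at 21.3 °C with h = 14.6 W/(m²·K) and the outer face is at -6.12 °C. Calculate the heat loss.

Series thermal resistances, inner to outer:
  R_conv,in = 1/(hA) = 1/(14.6·33.5) = 0.002045 K/W
  R_concrete = L/(kA) = 0.0831/(1.58·33.5) = 0.001570 K/W
  R_expanded polystyrene = L/(kA) = 0.132/(0.0348·33.5) = 0.1132 K/W
ΣR = 0.002045 + 0.001570 + 0.1132 = 0.1168 K/W
Q = ΔT/ΣR = (21.3 °C − -6.12 °C)/0.1168 = 235 W

Q = 235 W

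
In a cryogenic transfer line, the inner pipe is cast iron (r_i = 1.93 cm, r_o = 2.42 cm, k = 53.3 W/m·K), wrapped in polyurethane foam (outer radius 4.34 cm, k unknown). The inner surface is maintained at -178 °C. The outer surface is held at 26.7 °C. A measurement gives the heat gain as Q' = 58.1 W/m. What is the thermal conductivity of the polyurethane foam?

ΣR = ΔT/Q' = |-178 − 26.7|/58.1 = 3.523 m·K/W
Known resistances:
  R'_cast iron = ln(0.0242/0.0193)/(2πk) = 0.2262/(2π·53.3) = 6.756×10^-4 m·K/W
R_polyurethane foam = ΣR − ΣR_known = 3.523 − 6.756×10^-4 = 3.522 m·K/W
ln(r₂/r₁)/(2πk) = 3.522 ⇒ k = 0.5841/(2π·3.522) = 0.0264 W/m·K

k = 0.0264 W/m·K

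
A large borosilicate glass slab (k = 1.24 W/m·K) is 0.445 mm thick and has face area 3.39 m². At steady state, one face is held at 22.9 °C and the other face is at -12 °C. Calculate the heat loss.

Q = kA·ΔT/L = 1.24 × 3.39 × |22.9 °C − -12 °C| / 4.45×10^-4 = 3.30×10^5 W

Q = 3.30×10^5 W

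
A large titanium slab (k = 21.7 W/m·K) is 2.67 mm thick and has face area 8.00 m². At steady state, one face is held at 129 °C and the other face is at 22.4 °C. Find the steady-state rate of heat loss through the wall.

Q = kA·ΔT/L = 21.7 × 8.00 × |129 °C − 22.4 °C| / 0.00267 = 6.93×10^6 W

Q = 6930 kW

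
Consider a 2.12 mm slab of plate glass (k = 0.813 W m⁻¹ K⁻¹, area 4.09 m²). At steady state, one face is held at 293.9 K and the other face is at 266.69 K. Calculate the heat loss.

Q = kA·ΔT/L = 0.813 × 4.09 × |293.9 K − 266.69 K| / 0.00212 = 42700 W

Q = 42.7 kW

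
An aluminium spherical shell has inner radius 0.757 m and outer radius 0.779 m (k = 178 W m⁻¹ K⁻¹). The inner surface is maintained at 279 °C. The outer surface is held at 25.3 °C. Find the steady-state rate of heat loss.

Q = 4πk·ΔT/(1/r₁ − 1/r₂) = 4π × 178 × 253.7 / (1/0.757 − 1/0.779) = 1.52×10^7 W

Q = 1.52×10^7 W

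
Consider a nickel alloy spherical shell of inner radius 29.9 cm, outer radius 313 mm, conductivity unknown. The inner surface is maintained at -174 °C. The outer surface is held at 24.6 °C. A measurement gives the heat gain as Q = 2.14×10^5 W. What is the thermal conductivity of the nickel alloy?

ΣR = ΔT/Q = |-174 − 24.6|/2.14×10^5 = 9.280×10^-4 K/W
(1/r₁−1/r₂)/(4πk) = 9.280×10^-4 ⇒ k = 0.1496/(4π·9.280×10^-4) = 12.8 W/m·K

k = 12.8 W/m·K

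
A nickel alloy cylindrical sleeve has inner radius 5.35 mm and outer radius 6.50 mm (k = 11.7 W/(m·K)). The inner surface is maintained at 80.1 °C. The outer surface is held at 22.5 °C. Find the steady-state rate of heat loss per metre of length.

Q' = 21.7 kW/m

Q' = 2πk·ΔT/ln(r₂/r₁) = 2π × 11.7 × 57.6 / ln(0.00650/0.00535) = 21700 W/m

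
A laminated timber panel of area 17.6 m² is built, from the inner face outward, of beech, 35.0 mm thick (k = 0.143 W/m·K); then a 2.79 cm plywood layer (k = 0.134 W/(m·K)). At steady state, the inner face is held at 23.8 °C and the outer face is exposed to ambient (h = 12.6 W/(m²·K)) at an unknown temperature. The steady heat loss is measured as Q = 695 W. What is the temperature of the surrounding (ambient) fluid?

T_out = 2.78 °C

Series resistances:
  R_beech = L/(kA) = 0.0350/(0.143·17.6) = 0.01391 K/W
  R_plywood = L/(kA) = 0.0279/(0.134·17.6) = 0.01183 K/W
  R_conv,out = 1/(hA) = 1/(12.6·17.6) = 0.004509 K/W
ΣR = 0.03025 K/W
ΔT = Q·ΣR = 695 × 0.03025 = 21.02 K
Heat flows outward, so T_out = T_in − ΔT = 23.8 − 21.02 = 2.78 °C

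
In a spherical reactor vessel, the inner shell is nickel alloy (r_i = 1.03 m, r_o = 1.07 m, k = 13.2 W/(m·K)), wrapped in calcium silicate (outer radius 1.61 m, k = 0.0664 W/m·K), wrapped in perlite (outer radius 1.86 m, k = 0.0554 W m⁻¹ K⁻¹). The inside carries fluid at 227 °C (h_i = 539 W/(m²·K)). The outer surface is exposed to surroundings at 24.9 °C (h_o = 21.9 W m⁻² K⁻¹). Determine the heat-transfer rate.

Treat each layer as a resistance in series:
  R_conv,in = 1/(4πr²h) = 1/(4π·1.03²·539) = 1.392×10^-4 K/W
  R_nickel alloy = (1/1.03 − 1/1.07)/(4πk) = 0.03629/(4π·13.2) = 2.188×10^-4 K/W
  R_calcium silicate = (1/1.07 − 1/1.61)/(4πk) = 0.3135/(4π·0.0664) = 0.3757 K/W
  R_perlite = (1/1.61 − 1/1.86)/(4πk) = 0.08348/(4π·0.0554) = 0.1199 K/W
  R_conv,out = 1/(4πr²h) = 1/(4π·1.86²·21.9) = 0.001050 K/W
ΣR = 1.392×10^-4 + 2.188×10^-4 + 0.3757 + 0.1199 + 0.001050 = 0.4970 K/W
Q = ΔT/ΣR = (227 °C − 24.9 °C)/0.4970 = 407 W

Q = 407 W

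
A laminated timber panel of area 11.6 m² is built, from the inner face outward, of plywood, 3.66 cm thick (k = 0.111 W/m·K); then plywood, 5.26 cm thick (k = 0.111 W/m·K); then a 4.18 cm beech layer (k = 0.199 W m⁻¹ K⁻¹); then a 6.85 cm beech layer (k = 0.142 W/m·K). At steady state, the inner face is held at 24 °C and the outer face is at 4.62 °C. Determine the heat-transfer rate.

Q = 150 W

Treat each layer as a resistance in series:
  R_plywood = L/(kA) = 0.0366/(0.111·11.6) = 0.02842 K/W
  R_plywood = L/(kA) = 0.0526/(0.111·11.6) = 0.04085 K/W
  R_beech = L/(kA) = 0.0418/(0.199·11.6) = 0.01811 K/W
  R_beech = L/(kA) = 0.0685/(0.142·11.6) = 0.04159 K/W
ΣR = 0.02842 + 0.04085 + 0.01811 + 0.04159 = 0.1290 K/W
Q = ΔT/ΣR = (24 °C − 4.62 °C)/0.1290 = 150 W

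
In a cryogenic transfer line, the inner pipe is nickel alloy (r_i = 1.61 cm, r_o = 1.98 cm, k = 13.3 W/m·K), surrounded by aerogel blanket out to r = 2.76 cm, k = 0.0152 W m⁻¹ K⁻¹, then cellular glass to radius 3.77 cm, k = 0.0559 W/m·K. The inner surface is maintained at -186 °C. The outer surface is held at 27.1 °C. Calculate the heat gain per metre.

Q' = 48.8 W/m

Treat each layer as a resistance in series:
  R'_nickel alloy = ln(0.0198/0.0161)/(2πk) = 0.2069/(2π·13.3) = 0.002475 m·K/W
  R'_aerogel blanket = ln(0.0276/0.0198)/(2πk) = 0.3321/(2π·0.0152) = 3.478 m·K/W
  R'_cellular glass = ln(0.0377/0.0276)/(2πk) = 0.3118/(2π·0.0559) = 0.8879 m·K/W
ΣR = 0.002475 + 3.478 + 0.8879 = 4.368 m·K/W
Q' = ΔT/ΣR = (-186 °C − 27.1 °C)/4.368 = -48.8 W/m
(Negative Q' ⇒ heat flows inward; heat gain = 48.8 W/m.)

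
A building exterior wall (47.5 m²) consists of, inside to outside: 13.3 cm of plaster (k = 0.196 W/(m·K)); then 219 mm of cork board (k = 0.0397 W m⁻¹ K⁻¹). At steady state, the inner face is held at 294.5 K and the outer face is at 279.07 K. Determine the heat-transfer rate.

Resistance network (inner→outer):
  R_plaster = L/(kA) = 0.133/(0.196·47.5) = 0.01429 K/W
  R_cork board = L/(kA) = 0.219/(0.0397·47.5) = 0.1161 K/W
ΣR = 0.01429 + 0.1161 = 0.1304 K/W
Q = ΔT/ΣR = (294.5 K − 279.07 K)/0.1304 = 118 W

Q = 118 W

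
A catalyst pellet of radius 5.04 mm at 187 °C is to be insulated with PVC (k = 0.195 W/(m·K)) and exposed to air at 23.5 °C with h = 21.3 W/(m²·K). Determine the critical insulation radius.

For a sphere, r_cr = 2k_ins/h = 2·0.195/21.3 = 0.0183 m = 1.83 cm

r_cr = 1.83 cm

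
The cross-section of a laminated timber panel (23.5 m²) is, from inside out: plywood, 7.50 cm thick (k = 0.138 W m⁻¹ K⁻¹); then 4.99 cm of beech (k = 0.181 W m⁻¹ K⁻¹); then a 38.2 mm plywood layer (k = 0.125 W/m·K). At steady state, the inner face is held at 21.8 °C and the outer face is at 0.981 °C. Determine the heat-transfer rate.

Q = 435 W

Treat each layer as a resistance in series:
  R_plywood = L/(kA) = 0.0750/(0.138·23.5) = 0.02313 K/W
  R_beech = L/(kA) = 0.0499/(0.181·23.5) = 0.01173 K/W
  R_plywood = L/(kA) = 0.0382/(0.125·23.5) = 0.01300 K/W
ΣR = 0.02313 + 0.01173 + 0.01300 = 0.04786 K/W
Q = ΔT/ΣR = (21.8 °C − 0.981 °C)/0.04786 = 435 W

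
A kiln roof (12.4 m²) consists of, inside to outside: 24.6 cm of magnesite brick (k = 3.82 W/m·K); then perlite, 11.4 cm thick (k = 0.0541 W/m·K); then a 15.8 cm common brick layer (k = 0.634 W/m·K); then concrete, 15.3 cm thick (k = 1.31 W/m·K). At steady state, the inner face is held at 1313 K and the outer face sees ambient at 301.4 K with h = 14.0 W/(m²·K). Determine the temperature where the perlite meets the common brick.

Treat each layer as a resistance in series:
  R_magnesite brick = L/(kA) = 0.246/(3.82·12.4) = 0.005193 K/W
  R_perlite = L/(kA) = 0.114/(0.0541·12.4) = 0.1699 K/W
  R_common brick = L/(kA) = 0.158/(0.634·12.4) = 0.02010 K/W
  R_concrete = L/(kA) = 0.153/(1.31·12.4) = 0.009419 K/W
  R_conv,out = 1/(hA) = 1/(14.0·12.4) = 0.005760 K/W
ΣR = 0.005193 + 0.1699 + 0.02010 + 0.009419 + 0.005760 = 0.2104 K/W
Q = ΔT/ΣR = (1313 K − 301.4 K)/0.2104 = 4808 W
From the inner boundary to the perlite/common brick interface, ΣR_partial = 0.1751 K/W.
T_interface = T_in − Q·ΣR_partial = 1313 K − (4808)(0.1751) = 471 K

T = 471 K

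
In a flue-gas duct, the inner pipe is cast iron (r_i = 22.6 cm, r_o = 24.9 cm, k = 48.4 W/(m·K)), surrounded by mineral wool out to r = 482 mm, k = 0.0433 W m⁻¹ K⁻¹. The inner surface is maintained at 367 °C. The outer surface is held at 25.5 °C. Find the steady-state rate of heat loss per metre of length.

Q' = 141 W/m

Resistance network (inner→outer):
  R'_cast iron = ln(0.249/0.226)/(2πk) = 0.09692/(2π·48.4) = 3.187×10^-4 m·K/W
  R'_mineral wool = ln(0.482/0.249)/(2πk) = 0.6605/(2π·0.0433) = 2.428 m·K/W
ΣR = 3.187×10^-4 + 2.428 = 2.428 m·K/W
Q' = ΔT/ΣR = (367 °C − 25.5 °C)/2.428 = 141 W/m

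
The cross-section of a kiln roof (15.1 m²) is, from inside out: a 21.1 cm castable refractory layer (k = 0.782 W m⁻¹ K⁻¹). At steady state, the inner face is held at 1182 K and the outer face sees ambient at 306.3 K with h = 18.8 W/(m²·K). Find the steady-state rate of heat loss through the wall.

Q = 40.9 kW

Treat each layer as a resistance in series:
  R_castable refractory = L/(kA) = 0.211/(0.782·15.1) = 0.01787 K/W
  R_conv,out = 1/(hA) = 1/(18.8·15.1) = 0.003523 K/W
ΣR = 0.01787 + 0.003523 = 0.02139 K/W
Q = ΔT/ΣR = (1182 K − 306.3 K)/0.02139 = 40900 W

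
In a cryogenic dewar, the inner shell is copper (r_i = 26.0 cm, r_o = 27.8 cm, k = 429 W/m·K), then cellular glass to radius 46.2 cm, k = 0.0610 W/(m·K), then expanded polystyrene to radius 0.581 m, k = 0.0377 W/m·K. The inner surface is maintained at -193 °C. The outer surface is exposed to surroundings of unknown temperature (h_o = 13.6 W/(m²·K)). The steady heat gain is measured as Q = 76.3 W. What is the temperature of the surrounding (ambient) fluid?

Series resistances:
  R_copper = (1/0.260 − 1/0.278)/(4πk) = 0.2490/(4π·429) = 4.619×10^-5 K/W
  R_cellular glass = (1/0.278 − 1/0.462)/(4πk) = 1.433/(4π·0.0610) = 1.869 K/W
  R_expanded polystyrene = (1/0.462 − 1/0.581)/(4πk) = 0.4433/(4π·0.0377) = 0.9358 K/W
  R_conv,out = 1/(4πr²h) = 1/(4π·0.581²·13.6) = 0.01733 K/W
ΣR = 2.822 K/W
ΔT = Q·ΣR = 76.3 × 2.822 = 215.3 K
Heat flows inward, so T_out = T_in + ΔT = -193 + 215.3 = 22.3 °C

T_out = 22.3 °C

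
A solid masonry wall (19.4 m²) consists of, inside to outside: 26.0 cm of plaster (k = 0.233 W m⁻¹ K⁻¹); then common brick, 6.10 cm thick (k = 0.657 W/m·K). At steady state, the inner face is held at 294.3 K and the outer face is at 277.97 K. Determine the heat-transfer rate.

Resistance network (inner→outer):
  R_plaster = L/(kA) = 0.260/(0.233·19.4) = 0.05752 K/W
  R_common brick = L/(kA) = 0.0610/(0.657·19.4) = 0.004786 K/W
ΣR = 0.05752 + 0.004786 = 0.06231 K/W
Q = ΔT/ΣR = (294.3 K − 277.97 K)/0.06231 = 262 W

Q = 262 W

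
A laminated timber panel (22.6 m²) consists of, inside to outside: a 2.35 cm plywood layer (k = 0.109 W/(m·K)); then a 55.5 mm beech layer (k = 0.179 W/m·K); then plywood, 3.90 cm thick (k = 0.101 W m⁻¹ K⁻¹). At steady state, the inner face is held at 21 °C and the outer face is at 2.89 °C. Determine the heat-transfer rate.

Q = 449 W

Resistance network (inner→outer):
  R_plywood = L/(kA) = 0.0235/(0.109·22.6) = 0.009540 K/W
  R_beech = L/(kA) = 0.0555/(0.179·22.6) = 0.01372 K/W
  R_plywood = L/(kA) = 0.0390/(0.101·22.6) = 0.01709 K/W
ΣR = 0.009540 + 0.01372 + 0.01709 = 0.04035 K/W
Q = ΔT/ΣR = (21 °C − 2.89 °C)/0.04035 = 449 W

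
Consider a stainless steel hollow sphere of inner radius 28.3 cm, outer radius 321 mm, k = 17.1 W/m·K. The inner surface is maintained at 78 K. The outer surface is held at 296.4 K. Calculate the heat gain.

Q = 4πk·ΔT/(1/r₁ − 1/r₂) = 4π × 17.1 × 218.4 / (1/0.283 − 1/0.321) = 1.12×10^5 W

Q = 1.12×10^5 W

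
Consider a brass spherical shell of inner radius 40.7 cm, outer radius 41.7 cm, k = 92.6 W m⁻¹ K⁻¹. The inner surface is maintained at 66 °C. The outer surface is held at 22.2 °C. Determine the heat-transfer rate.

Q = 8.65×10^5 W

Q = 4πk·ΔT/(1/r₁ − 1/r₂) = 4π × 92.6 × 43.8 / (1/0.407 − 1/0.417) = 8.65×10^5 W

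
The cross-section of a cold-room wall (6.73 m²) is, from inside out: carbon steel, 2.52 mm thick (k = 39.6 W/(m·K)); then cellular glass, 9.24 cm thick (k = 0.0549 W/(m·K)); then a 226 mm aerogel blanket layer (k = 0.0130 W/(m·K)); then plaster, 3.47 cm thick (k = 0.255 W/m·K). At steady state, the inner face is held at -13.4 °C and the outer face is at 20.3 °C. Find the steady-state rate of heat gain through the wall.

Series thermal resistances, inner to outer:
  R_carbon steel = L/(kA) = 0.00252/(39.6·6.73) = 9.456×10^-6 K/W
  R_cellular glass = L/(kA) = 0.0924/(0.0549·6.73) = 0.2501 K/W
  R_aerogel blanket = L/(kA) = 0.226/(0.0130·6.73) = 2.583 K/W
  R_plaster = L/(kA) = 0.0347/(0.255·6.73) = 0.02022 K/W
ΣR = 9.456×10^-6 + 0.2501 + 2.583 + 0.02022 = 2.853 K/W
Q = ΔT/ΣR = (-13.4 °C − 20.3 °C)/2.853 = -11.8 W
(Negative Q ⇒ heat flows inward; heat gain = 11.8 W.)

Q = 11.8 W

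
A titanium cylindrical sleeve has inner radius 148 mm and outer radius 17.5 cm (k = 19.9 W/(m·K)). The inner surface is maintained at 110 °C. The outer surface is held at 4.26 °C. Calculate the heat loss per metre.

Q' = 78.9 kW/m

Q' = 2πk·ΔT/ln(r₂/r₁) = 2π × 19.9 × 105.74 / ln(0.175/0.148) = 78900 W/m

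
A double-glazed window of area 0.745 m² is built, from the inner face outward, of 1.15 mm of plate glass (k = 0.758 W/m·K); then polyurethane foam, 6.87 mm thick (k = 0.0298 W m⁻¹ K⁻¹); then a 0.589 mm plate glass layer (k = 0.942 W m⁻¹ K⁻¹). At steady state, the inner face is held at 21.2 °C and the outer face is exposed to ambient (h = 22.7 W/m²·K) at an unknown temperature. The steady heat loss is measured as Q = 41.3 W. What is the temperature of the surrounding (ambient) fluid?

T_out = 5.86 °C

Sum the resistances:
  R_plate glass = L/(kA) = 0.00115/(0.758·0.745) = 0.002036 K/W
  R_polyurethane foam = L/(kA) = 0.00687/(0.0298·0.745) = 0.3094 K/W
  R_plate glass = L/(kA) = 5.89×10^-4/(0.942·0.745) = 8.393×10^-4 K/W
  R_conv,out = 1/(hA) = 1/(22.7·0.745) = 0.05913 K/W
ΣR = 0.3715 K/W
ΔT = Q·ΣR = 41.3 × 0.3715 = 15.34 K
Heat flows outward, so T_out = T_in − ΔT = 21.2 − 15.34 = 5.86 °C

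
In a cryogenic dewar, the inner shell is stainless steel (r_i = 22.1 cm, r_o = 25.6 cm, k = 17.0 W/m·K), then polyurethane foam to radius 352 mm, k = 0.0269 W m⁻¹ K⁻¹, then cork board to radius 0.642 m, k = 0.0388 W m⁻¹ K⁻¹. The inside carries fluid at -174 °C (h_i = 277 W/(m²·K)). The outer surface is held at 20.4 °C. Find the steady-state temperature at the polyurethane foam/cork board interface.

Resistance network (inner→outer):
  R_conv,in = 1/(4πr²h) = 1/(4π·0.221²·277) = 0.005882 K/W
  R_stainless steel = (1/0.221 − 1/0.256)/(4πk) = 0.6186/(4π·17.0) = 0.002896 K/W
  R_polyurethane foam = (1/0.256 − 1/0.352)/(4πk) = 1.065/(4π·0.0269) = 3.152 K/W
  R_cork board = (1/0.352 − 1/0.642)/(4πk) = 1.283/(4π·0.0388) = 2.632 K/W
ΣR = 0.005882 + 0.002896 + 3.152 + 2.632 = 5.793 K/W
Q = ΔT/ΣR = (-174 °C − 20.4 °C)/5.793 = -33.56 W
From the inner boundary to the polyurethane foam/cork board interface, ΣR_partial = 3.161 K/W.
T_interface = T_in − Q·ΣR_partial = -174 °C − (-33.56)(3.161) = -67.9 °C

T = -67.9 °C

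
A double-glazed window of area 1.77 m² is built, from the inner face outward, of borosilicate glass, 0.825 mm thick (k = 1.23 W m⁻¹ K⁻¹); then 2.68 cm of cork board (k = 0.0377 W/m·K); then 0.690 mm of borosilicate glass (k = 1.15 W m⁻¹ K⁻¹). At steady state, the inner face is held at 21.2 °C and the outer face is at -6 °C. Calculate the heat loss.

Resistance network (inner→outer):
  R_borosilicate glass = L/(kA) = 8.25×10^-4/(1.23·1.77) = 3.789×10^-4 K/W
  R_cork board = L/(kA) = 0.0268/(0.0377·1.77) = 0.4016 K/W
  R_borosilicate glass = L/(kA) = 6.90×10^-4/(1.15·1.77) = 3.390×10^-4 K/W
ΣR = 3.789×10^-4 + 0.4016 + 3.390×10^-4 = 0.4023 K/W
Q = ΔT/ΣR = (21.2 °C − -6 °C)/0.4023 = 67.6 W

Q = 67.6 W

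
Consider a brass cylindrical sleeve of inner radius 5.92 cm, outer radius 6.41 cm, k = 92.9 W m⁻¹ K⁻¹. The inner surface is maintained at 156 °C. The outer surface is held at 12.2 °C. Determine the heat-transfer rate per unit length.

Q' = 1.06×10^6 W/m

Q' = 2πk·ΔT/ln(r₂/r₁) = 2π × 92.9 × 143.8 / ln(0.0641/0.0592) = 1.06×10^6 W/m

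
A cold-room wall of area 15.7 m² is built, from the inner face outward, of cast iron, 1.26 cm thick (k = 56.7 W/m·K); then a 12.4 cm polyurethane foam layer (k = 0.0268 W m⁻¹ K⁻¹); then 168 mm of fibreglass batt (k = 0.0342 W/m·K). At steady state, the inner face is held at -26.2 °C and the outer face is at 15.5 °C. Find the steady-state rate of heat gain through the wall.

Resistance network (inner→outer):
  R_cast iron = L/(kA) = 0.0126/(56.7·15.7) = 1.415×10^-5 K/W
  R_polyurethane foam = L/(kA) = 0.124/(0.0268·15.7) = 0.2947 K/W
  R_fibreglass batt = L/(kA) = 0.168/(0.0342·15.7) = 0.3129 K/W
ΣR = 1.415×10^-5 + 0.2947 + 0.3129 = 0.6076 K/W
Q = ΔT/ΣR = (-26.2 °C − 15.5 °C)/0.6076 = -68.6 W
(Negative Q ⇒ heat flows inward; heat gain = 68.6 W.)

Q = 68.6 W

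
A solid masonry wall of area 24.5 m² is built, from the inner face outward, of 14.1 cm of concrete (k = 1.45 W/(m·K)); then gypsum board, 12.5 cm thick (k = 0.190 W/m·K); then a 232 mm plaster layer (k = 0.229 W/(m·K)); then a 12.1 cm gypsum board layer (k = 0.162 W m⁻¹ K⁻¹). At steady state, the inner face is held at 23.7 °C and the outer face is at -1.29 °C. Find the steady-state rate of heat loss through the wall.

Treat each layer as a resistance in series:
  R_concrete = L/(kA) = 0.141/(1.45·24.5) = 0.003969 K/W
  R_gypsum board = L/(kA) = 0.125/(0.190·24.5) = 0.02685 K/W
  R_plaster = L/(kA) = 0.232/(0.229·24.5) = 0.04135 K/W
  R_gypsum board = L/(kA) = 0.121/(0.162·24.5) = 0.03049 K/W
ΣR = 0.003969 + 0.02685 + 0.04135 + 0.03049 = 0.1027 K/W
Q = ΔT/ΣR = (23.7 °C − -1.29 °C)/0.1027 = 243 W

Q = 243 W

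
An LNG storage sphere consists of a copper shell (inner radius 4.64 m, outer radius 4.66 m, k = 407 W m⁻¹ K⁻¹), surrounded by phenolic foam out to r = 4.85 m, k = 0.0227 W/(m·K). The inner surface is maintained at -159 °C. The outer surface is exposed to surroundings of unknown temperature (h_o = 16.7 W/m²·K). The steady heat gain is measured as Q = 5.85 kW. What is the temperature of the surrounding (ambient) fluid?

T_out = 14.6 °C

Sum the resistances:
  R_copper = (1/4.64 − 1/4.66)/(4πk) = 9.250×10^-4/(4π·407) = 1.809×10^-7 K/W
  R_phenolic foam = (1/4.66 − 1/4.85)/(4πk) = 0.008407/(4π·0.0227) = 0.02947 K/W
  R_conv,out = 1/(4πr²h) = 1/(4π·4.85²·16.7) = 2.026×10^-4 K/W
ΣR = 0.02967 K/W
ΔT = Q·ΣR = 5850 × 0.02967 = 173.6 K
Heat flows inward, so T_out = T_in + ΔT = -159 + 173.6 = 14.6 °C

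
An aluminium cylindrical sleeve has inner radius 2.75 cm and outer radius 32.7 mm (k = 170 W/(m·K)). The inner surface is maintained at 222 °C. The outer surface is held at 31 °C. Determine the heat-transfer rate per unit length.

Q' = 2πk·ΔT/ln(r₂/r₁) = 2π × 170 × 191 / ln(0.0327/0.0275) = 1.18×10^6 W/m

Q' = 1180 kW/m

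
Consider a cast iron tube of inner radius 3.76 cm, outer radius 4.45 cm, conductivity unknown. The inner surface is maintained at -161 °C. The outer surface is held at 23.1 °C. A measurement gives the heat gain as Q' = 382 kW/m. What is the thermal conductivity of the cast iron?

k = 55.6 W/m·K

ΣR = ΔT/Q' = |-161 − 23.1|/3.82×10^5 = 4.819×10^-4 m·K/W
ln(r₂/r₁)/(2πk) = 4.819×10^-4 ⇒ k = 0.1685/(2π·4.819×10^-4) = 55.6 W/m·K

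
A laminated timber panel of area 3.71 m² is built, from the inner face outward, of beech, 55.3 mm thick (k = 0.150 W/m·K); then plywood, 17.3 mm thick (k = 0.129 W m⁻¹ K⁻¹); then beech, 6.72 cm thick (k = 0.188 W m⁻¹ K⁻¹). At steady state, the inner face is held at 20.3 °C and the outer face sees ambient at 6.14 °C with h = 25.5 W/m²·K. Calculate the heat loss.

Series thermal resistances, inner to outer:
  R_beech = L/(kA) = 0.0553/(0.150·3.71) = 0.09937 K/W
  R_plywood = L/(kA) = 0.0173/(0.129·3.71) = 0.03615 K/W
  R_beech = L/(kA) = 0.0672/(0.188·3.71) = 0.09635 K/W
  R_conv,out = 1/(hA) = 1/(25.5·3.71) = 0.01057 K/W
ΣR = 0.09937 + 0.03615 + 0.09635 + 0.01057 = 0.2424 K/W
Q = ΔT/ΣR = (20.3 °C − 6.14 °C)/0.2424 = 58.4 W

Q = 58.4 W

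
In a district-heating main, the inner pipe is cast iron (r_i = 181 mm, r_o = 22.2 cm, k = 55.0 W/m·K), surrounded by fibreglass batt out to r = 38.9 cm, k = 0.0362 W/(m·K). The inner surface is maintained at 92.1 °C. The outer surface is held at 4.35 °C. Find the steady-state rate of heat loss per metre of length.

Q' = 35.6 W/m

Treat each layer as a resistance in series:
  R'_cast iron = ln(0.222/0.181)/(2πk) = 0.2042/(2π·55.0) = 5.908×10^-4 m·K/W
  R'_fibreglass batt = ln(0.389/0.222)/(2πk) = 0.5609/(2π·0.0362) = 2.466 m·K/W
ΣR = 5.908×10^-4 + 2.466 = 2.467 m·K/W
Q' = ΔT/ΣR = (92.1 °C − 4.35 °C)/2.467 = 35.6 W/m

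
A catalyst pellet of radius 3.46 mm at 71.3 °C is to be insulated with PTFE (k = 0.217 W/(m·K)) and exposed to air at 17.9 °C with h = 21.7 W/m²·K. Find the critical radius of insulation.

r_cr = 2.00 cm

For a sphere, r_cr = 2k_ins/h = 2·0.217/21.7 = 0.0200 m = 2.00 cm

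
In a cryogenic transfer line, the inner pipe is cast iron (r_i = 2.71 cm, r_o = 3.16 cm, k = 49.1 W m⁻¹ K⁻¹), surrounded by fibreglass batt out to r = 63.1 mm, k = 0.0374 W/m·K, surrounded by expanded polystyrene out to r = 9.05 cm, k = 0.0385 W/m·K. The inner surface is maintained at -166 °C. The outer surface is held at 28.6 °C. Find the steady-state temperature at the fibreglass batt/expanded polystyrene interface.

T = -36.8 °C

Treat each layer as a resistance in series:
  R'_cast iron = ln(0.0316/0.0271)/(2πk) = 0.1536/(2π·49.1) = 4.980×10^-4 m·K/W
  R'_fibreglass batt = ln(0.0631/0.0316)/(2πk) = 0.6916/(2π·0.0374) = 2.943 m·K/W
  R'_expanded polystyrene = ln(0.0905/0.0631)/(2πk) = 0.3606/(2π·0.0385) = 1.491 m·K/W
ΣR = 4.980×10^-4 + 2.943 + 1.491 = 4.434 m·K/W
Q' = ΔT/ΣR = (-166 °C − 28.6 °C)/4.434 = -43.89 W/m
From the inner boundary to the fibreglass batt/expanded polystyrene interface, ΣR_partial = 2.943 m·K/W.
T_interface = T_in − Q'·ΣR_partial = -166 °C − (-43.89)(2.943) = -36.8 °C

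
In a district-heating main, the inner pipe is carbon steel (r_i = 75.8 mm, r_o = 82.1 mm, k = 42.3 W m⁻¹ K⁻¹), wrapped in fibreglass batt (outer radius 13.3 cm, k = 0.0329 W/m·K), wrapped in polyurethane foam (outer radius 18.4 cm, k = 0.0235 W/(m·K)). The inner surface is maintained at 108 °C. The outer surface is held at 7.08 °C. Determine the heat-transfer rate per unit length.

Treat each layer as a resistance in series:
  R'_carbon steel = ln(0.0821/0.0758)/(2πk) = 0.07984/(2π·42.3) = 3.004×10^-4 m·K/W
  R'_fibreglass batt = ln(0.133/0.0821)/(2πk) = 0.4824/(2π·0.0329) = 2.334 m·K/W
  R'_polyurethane foam = ln(0.184/0.133)/(2πk) = 0.3246/(2π·0.0235) = 2.198 m·K/W
ΣR = 3.004×10^-4 + 2.334 + 2.198 = 4.532 m·K/W
Q' = ΔT/ΣR = (108 °C − 7.08 °C)/4.532 = 22.3 W/m

Q' = 22.3 W/m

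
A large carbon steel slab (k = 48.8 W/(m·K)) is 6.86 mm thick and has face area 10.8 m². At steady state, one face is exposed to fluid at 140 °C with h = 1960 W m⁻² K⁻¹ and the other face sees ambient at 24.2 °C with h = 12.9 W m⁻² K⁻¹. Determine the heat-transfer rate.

Q = 16000 W

Resistance network (inner→outer):
  R_conv,in = 1/(hA) = 1/(1960·10.8) = 4.724×10^-5 K/W
  R_carbon steel = L/(kA) = 0.00686/(48.8·10.8) = 1.302×10^-5 K/W
  R_conv,out = 1/(hA) = 1/(12.9·10.8) = 0.007178 K/W
ΣR = 4.724×10^-5 + 1.302×10^-5 + 0.007178 = 0.007238 K/W
Q = ΔT/ΣR = (140 °C − 24.2 °C)/0.007238 = 16000 W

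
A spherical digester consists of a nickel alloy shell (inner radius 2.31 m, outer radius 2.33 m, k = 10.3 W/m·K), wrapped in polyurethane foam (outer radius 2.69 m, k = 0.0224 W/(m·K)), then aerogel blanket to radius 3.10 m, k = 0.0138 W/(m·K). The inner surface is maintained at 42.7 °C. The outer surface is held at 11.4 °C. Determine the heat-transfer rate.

Q = 64.2 W

Series thermal resistances, inner to outer:
  R_nickel alloy = (1/2.31 − 1/2.33)/(4πk) = 0.003716/(4π·10.3) = 2.871×10^-5 K/W
  R_polyurethane foam = (1/2.33 − 1/2.69)/(4πk) = 0.05744/(4π·0.0224) = 0.2040 K/W
  R_aerogel blanket = (1/2.69 − 1/3.10)/(4πk) = 0.04917/(4π·0.0138) = 0.2835 K/W
ΣR = 2.871×10^-5 + 0.2040 + 0.2835 = 0.4875 K/W
Q = ΔT/ΣR = (42.7 °C − 11.4 °C)/0.4875 = 64.2 W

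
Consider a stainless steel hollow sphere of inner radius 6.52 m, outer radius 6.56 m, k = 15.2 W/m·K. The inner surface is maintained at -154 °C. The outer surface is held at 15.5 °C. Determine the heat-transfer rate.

Q = 3.46×10^7 W

Q = 4πk·ΔT/(1/r₁ − 1/r₂) = 4π × 15.2 × 169.5 / (1/6.52 − 1/6.56) = 3.46×10^7 W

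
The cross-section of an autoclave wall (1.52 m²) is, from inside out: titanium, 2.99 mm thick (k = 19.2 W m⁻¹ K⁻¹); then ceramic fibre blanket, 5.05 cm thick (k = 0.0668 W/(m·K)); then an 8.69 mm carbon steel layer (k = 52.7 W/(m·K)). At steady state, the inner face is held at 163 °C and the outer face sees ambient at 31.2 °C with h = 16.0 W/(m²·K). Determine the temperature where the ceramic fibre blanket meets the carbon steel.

T = 41.3 °C

Resistance network (inner→outer):
  R_titanium = L/(kA) = 0.00299/(19.2·1.52) = 1.025×10^-4 K/W
  R_ceramic fibre blanket = L/(kA) = 0.0505/(0.0668·1.52) = 0.4974 K/W
  R_carbon steel = L/(kA) = 0.00869/(52.7·1.52) = 1.085×10^-4 K/W
  R_conv,out = 1/(hA) = 1/(16.0·1.52) = 0.04112 K/W
ΣR = 1.025×10^-4 + 0.4974 + 1.085×10^-4 + 0.04112 = 0.5387 K/W
Q = ΔT/ΣR = (163 °C − 31.2 °C)/0.5387 = 244.7 W
From the inner boundary to the ceramic fibre blanket/carbon steel interface, ΣR_partial = 0.4975 K/W.
T_interface = T_in − Q·ΣR_partial = 163 °C − (244.7)(0.4975) = 41.3 °C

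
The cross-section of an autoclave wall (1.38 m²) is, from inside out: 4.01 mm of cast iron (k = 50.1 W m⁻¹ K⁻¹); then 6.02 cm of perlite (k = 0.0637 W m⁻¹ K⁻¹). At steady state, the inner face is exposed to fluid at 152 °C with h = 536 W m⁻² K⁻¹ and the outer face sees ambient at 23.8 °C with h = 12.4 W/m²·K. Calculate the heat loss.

Q = 172 W

Series thermal resistances, inner to outer:
  R_conv,in = 1/(hA) = 1/(536·1.38) = 0.001352 K/W
  R_cast iron = L/(kA) = 0.00401/(50.1·1.38) = 5.800×10^-5 K/W
  R_perlite = L/(kA) = 0.0602/(0.0637·1.38) = 0.6848 K/W
  R_conv,out = 1/(hA) = 1/(12.4·1.38) = 0.05844 K/W
ΣR = 0.001352 + 5.800×10^-5 + 0.6848 + 0.05844 = 0.7446 K/W
Q = ΔT/ΣR = (152 °C − 23.8 °C)/0.7446 = 172 W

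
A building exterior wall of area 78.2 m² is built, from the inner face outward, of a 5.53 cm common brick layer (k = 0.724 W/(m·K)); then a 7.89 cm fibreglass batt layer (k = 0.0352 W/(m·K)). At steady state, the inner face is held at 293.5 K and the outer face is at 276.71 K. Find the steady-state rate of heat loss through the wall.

Treat each layer as a resistance in series:
  R_common brick = L/(kA) = 0.0553/(0.724·78.2) = 9.767×10^-4 K/W
  R_fibreglass batt = L/(kA) = 0.0789/(0.0352·78.2) = 0.02866 K/W
ΣR = 9.767×10^-4 + 0.02866 = 0.02964 K/W
Q = ΔT/ΣR = (293.5 K − 276.71 K)/0.02964 = 566 W

Q = 566 W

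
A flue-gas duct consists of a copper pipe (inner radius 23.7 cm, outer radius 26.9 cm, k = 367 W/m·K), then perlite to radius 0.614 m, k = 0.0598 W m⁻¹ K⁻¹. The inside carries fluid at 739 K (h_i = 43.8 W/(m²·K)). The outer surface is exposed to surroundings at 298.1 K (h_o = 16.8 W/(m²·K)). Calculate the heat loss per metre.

Resistance network (inner→outer):
  R'_conv,in = 1/(2πr h) = 1/(2π·0.237·43.8) = 0.01533 m·K/W
  R'_copper = ln(0.269/0.237)/(2πk) = 0.1267/(2π·367) = 5.492×10^-5 m·K/W
  R'_perlite = ln(0.614/0.269)/(2πk) = 0.8253/(2π·0.0598) = 2.196 m·K/W
  R'_conv,out = 1/(2πr h) = 1/(2π·0.614·16.8) = 0.01543 m·K/W
ΣR = 0.01533 + 5.492×10^-5 + 2.196 + 0.01543 = 2.227 m·K/W
Q' = ΔT/ΣR = (739 K − 298.1 K)/2.227 = 198 W/m

Q' = 198 W/m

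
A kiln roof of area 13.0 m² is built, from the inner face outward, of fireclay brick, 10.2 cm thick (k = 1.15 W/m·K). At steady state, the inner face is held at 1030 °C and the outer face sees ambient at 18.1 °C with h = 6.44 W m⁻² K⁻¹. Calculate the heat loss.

Series thermal resistances, inner to outer:
  R_fireclay brick = L/(kA) = 0.102/(1.15·13.0) = 0.006823 K/W
  R_conv,out = 1/(hA) = 1/(6.44·13.0) = 0.01194 K/W
ΣR = 0.006823 + 0.01194 = 0.01876 K/W
Q = ΔT/ΣR = (1030 °C − 18.1 °C)/0.01876 = 53900 W

Q = 53.9 kW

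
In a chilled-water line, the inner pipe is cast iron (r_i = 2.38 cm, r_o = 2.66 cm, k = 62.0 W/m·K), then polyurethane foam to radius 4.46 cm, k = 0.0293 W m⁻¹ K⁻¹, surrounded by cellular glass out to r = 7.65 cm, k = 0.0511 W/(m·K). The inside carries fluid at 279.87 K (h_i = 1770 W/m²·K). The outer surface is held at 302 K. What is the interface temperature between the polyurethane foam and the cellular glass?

T = 293.7 K

Treat each layer as a resistance in series:
  R'_conv,in = 1/(2πr h) = 1/(2π·0.0238·1770) = 0.003778 m·K/W
  R'_cast iron = ln(0.0266/0.0238)/(2πk) = 0.1112/(2π·62.0) = 2.855×10^-4 m·K/W
  R'_polyurethane foam = ln(0.0446/0.0266)/(2πk) = 0.5168/(2π·0.0293) = 2.807 m·K/W
  R'_cellular glass = ln(0.0765/0.0446)/(2πk) = 0.5396/(2π·0.0511) = 1.680 m·K/W
ΣR = 0.003778 + 2.855×10^-4 + 2.807 + 1.680 = 4.491 m·K/W
Q' = ΔT/ΣR = (279.87 K − 302 K)/4.491 = -4.928 W/m
From the inner boundary to the polyurethane foam/cellular glass interface, ΣR_partial = 2.811 m·K/W.
T_interface = T_in − Q'·ΣR_partial = 279.87 K − (-4.928)(2.811) = 293.7 K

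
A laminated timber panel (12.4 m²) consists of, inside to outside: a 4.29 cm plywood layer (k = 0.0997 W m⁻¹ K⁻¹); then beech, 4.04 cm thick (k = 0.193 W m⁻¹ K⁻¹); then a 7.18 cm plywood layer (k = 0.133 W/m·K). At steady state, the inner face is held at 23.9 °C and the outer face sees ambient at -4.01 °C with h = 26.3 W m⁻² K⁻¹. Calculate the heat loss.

Q = 284 W

Treat each layer as a resistance in series:
  R_plywood = L/(kA) = 0.0429/(0.0997·12.4) = 0.03470 K/W
  R_beech = L/(kA) = 0.0404/(0.193·12.4) = 0.01688 K/W
  R_plywood = L/(kA) = 0.0718/(0.133·12.4) = 0.04354 K/W
  R_conv,out = 1/(hA) = 1/(26.3·12.4) = 0.003066 K/W
ΣR = 0.03470 + 0.01688 + 0.04354 + 0.003066 = 0.09819 K/W
Q = ΔT/ΣR = (23.9 °C − -4.01 °C)/0.09819 = 284 W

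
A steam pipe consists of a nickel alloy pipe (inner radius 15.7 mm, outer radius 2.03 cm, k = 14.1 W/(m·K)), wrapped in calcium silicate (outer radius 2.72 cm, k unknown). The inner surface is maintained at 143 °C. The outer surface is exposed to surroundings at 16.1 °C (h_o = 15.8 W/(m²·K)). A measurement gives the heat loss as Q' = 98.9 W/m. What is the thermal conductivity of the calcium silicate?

k = 0.0512 W/m·K

ΣR = ΔT/Q' = |143 − 16.1|/98.9 = 1.283 m·K/W
Known resistances:
  R'_nickel alloy = ln(0.0203/0.0157)/(2πk) = 0.2570/(2π·14.1) = 0.002900 m·K/W
  R'_conv,out = 1/(2πr h) = 1/(2π·0.0272·15.8) = 0.3703 m·K/W
R_calcium silicate = ΣR − ΣR_known = 1.283 − 0.3732 = 0.9098 m·K/W
ln(r₂/r₁)/(2πk) = 0.9098 ⇒ k = 0.2926/(2π·0.9098) = 0.0512 W/m·K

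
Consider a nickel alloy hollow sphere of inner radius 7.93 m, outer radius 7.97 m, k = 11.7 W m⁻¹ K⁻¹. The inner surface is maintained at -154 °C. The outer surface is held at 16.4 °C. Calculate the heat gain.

Q = 39600 kW

Q = 4πk·ΔT/(1/r₁ − 1/r₂) = 4π × 11.7 × 170.4 / (1/7.93 − 1/7.97) = 3.96×10^7 W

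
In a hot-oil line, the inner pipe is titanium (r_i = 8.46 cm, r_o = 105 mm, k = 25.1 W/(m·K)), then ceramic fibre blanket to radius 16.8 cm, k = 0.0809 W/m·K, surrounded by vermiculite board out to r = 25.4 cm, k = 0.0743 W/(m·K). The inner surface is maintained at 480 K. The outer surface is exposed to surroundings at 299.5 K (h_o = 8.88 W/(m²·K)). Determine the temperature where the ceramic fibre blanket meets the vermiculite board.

T = 391 K

Series thermal resistances, inner to outer:
  R'_titanium = ln(0.105/0.0846)/(2πk) = 0.2160/(2π·25.1) = 0.001370 m·K/W
  R'_ceramic fibre blanket = ln(0.168/0.105)/(2πk) = 0.4700/(2π·0.0809) = 0.9246 m·K/W
  R'_vermiculite board = ln(0.254/0.168)/(2πk) = 0.4134/(2π·0.0743) = 0.8855 m·K/W
  R'_conv,out = 1/(2πr h) = 1/(2π·0.254·8.88) = 0.07056 m·K/W
ΣR = 0.001370 + 0.9246 + 0.8855 + 0.07056 = 1.882 m·K/W
Q' = ΔT/ΣR = (480 K − 299.5 K)/1.882 = 95.91 W/m
From the inner boundary to the ceramic fibre blanket/vermiculite board interface, ΣR_partial = 0.9260 m·K/W.
T_interface = T_in − Q'·ΣR_partial = 480 K − (95.91)(0.9260) = 391 K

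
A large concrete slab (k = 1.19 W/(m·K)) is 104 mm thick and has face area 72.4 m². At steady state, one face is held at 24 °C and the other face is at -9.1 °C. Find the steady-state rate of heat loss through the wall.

Q = kA·ΔT/L = 1.19 × 72.4 × |24 °C − -9.1 °C| / 0.104 = 27400 W

Q = 27400 W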